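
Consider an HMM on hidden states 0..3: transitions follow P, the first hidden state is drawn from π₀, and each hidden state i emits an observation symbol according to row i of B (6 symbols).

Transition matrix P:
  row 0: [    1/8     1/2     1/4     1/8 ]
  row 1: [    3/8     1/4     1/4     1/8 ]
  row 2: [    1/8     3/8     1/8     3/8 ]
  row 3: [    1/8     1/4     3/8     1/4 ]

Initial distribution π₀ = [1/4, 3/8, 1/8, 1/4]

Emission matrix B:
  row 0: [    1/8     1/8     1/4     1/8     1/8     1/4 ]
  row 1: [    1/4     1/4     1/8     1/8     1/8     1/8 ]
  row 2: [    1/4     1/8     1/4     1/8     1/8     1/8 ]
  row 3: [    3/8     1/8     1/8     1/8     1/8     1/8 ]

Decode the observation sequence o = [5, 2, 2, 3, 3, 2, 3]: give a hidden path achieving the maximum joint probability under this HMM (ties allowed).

t=0: δ = [6.250e-02, 4.688e-02, 1.562e-02, 3.125e-02]  (obs o_0=5)
t=1: δ = [4.395e-03, 3.906e-03, 3.906e-03, 9.766e-04]  ψ = [1, 0, 0, 0]  (obs o_1=2)
t=2: δ = [3.662e-04, 2.747e-04, 2.747e-04, 1.831e-04]  ψ = [1, 0, 0, 2]  (obs o_2=2)
t=3: δ = [1.287e-05, 2.289e-05, 1.144e-05, 1.287e-05]  ψ = [1, 0, 0, 2]  (obs o_3=3)
t=4: δ = [1.073e-06, 8.047e-07, 7.153e-07, 5.364e-07]  ψ = [1, 0, 1, 2]  (obs o_4=3)
t=5: δ = [7.544e-08, 6.706e-08, 6.706e-08, 3.353e-08]  ψ = [1, 0, 0, 2]  (obs o_5=2)
t=6: δ = [3.143e-09, 4.715e-09, 2.357e-09, 3.143e-09]  ψ = [1, 0, 0, 2]  (obs o_6=3)
backtrack: best end state = 1; path = [1, 0, 1, 0, 1, 0, 1]

path = [1, 0, 1, 0, 1, 0, 1]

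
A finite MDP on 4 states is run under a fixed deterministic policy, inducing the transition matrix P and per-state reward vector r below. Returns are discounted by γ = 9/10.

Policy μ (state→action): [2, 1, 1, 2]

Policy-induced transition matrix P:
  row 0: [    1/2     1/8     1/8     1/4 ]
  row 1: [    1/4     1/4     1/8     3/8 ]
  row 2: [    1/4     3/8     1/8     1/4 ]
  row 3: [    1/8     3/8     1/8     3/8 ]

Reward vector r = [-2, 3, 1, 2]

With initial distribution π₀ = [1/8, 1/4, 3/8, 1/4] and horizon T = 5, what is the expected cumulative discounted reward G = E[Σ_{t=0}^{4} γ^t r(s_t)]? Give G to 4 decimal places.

t=0: π = [0.1250, 0.2500, 0.3750, 0.2500], E[r] = 1.3750, γ^t·E[r] = 1.375000, running G = 1.375000
t=1: π = [0.2500, 0.3125, 0.1250, 0.3125], E[r] = 1.1875, γ^t·E[r] = 1.068750, running G = 2.443750
t=2: π = [0.2734, 0.2734, 0.1250, 0.3281], E[r] = 1.0547, γ^t·E[r] = 0.854297, running G = 3.298047
t=3: π = [0.2773, 0.2725, 0.1250, 0.3252], E[r] = 1.0381, γ^t·E[r] = 0.756765, running G = 4.054812
t=4: π = [0.2787, 0.2716, 0.1250, 0.3247], E[r] = 1.0319, γ^t·E[r] = 0.677004, running G = 4.731815

G = 4.7318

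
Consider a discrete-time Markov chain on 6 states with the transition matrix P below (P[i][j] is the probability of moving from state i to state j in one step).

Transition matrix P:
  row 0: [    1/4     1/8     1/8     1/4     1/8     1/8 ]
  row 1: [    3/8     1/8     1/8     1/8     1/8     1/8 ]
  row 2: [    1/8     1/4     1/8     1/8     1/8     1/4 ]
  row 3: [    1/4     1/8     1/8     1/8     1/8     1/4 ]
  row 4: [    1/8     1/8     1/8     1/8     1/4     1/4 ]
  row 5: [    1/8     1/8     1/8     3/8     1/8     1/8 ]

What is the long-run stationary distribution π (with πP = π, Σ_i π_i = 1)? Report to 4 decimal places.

π = [0.2112, 0.1406, 0.1250, 0.1972, 0.1429, 0.1831]

Balance equations π_j = Σ_i π_i·P[i][j]:
  π_0 = 1/4·π_0 + 3/8·π_1 + 1/8·π_2 + 1/4·π_3 + 1/8·π_4 + 1/8·π_5
  π_1 = 1/8·π_0 + 1/8·π_1 + 1/4·π_2 + 1/8·π_3 + 1/8·π_4 + 1/8·π_5
  π_2 = 1/8·π_0 + 1/8·π_1 + 1/8·π_2 + 1/8·π_3 + 1/8·π_4 + 1/8·π_5
  π_3 = 1/4·π_0 + 1/8·π_1 + 1/8·π_2 + 1/8·π_3 + 1/8·π_4 + 3/8·π_5
  π_4 = 1/8·π_0 + 1/8·π_1 + 1/8·π_2 + 1/8·π_3 + 1/4·π_4 + 1/8·π_5
  normalize: π_0 + π_1 + π_2 + π_3 + π_4 + π_5 = 1
Solving the linear system gives exactly π = [3359/15904, 9/64, 1/8, 14/71, 1/7, 5825/31808].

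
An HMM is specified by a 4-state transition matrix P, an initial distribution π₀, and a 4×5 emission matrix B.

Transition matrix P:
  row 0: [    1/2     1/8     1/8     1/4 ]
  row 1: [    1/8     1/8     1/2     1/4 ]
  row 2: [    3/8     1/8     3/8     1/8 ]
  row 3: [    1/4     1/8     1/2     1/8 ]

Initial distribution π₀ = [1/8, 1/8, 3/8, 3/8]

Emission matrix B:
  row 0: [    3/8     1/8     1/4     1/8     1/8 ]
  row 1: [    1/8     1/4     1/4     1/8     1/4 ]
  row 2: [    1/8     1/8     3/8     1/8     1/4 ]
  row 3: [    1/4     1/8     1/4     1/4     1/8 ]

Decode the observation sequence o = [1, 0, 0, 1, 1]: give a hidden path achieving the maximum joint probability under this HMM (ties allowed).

path = [2, 0, 0, 0, 0]

t=0: δ = [1.562e-02, 3.125e-02, 4.688e-02, 4.688e-02]  (obs o_0=1)
t=1: δ = [6.592e-03, 7.324e-04, 2.930e-03, 1.953e-03]  ψ = [2, 2, 3, 1]  (obs o_1=0)
t=2: δ = [1.236e-03, 1.030e-04, 1.373e-04, 4.120e-04]  ψ = [0, 0, 2, 0]  (obs o_2=0)
t=3: δ = [7.725e-05, 3.862e-05, 2.575e-05, 3.862e-05]  ψ = [0, 0, 3, 0]  (obs o_3=1)
t=4: δ = [4.828e-06, 2.414e-06, 2.414e-06, 2.414e-06]  ψ = [0, 0, 1, 0]  (obs o_4=1)
backtrack: best end state = 0; path = [2, 0, 0, 0, 0]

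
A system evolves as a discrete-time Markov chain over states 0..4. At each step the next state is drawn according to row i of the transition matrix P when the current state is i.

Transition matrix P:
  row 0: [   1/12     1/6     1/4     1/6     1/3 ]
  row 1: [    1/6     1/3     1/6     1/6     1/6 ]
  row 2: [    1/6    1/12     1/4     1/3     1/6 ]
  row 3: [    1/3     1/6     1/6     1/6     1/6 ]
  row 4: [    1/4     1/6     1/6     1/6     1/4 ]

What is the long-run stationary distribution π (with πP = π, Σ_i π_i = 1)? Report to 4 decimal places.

Balance equations π_j = Σ_i π_i·P[i][j]:
  π_0 = 1/12·π_0 + 1/6·π_1 + 1/6·π_2 + 1/3·π_3 + 1/4·π_4
  π_1 = 1/6·π_0 + 1/3·π_1 + 1/12·π_2 + 1/6·π_3 + 1/6·π_4
  π_2 = 1/4·π_0 + 1/6·π_1 + 1/4·π_2 + 1/6·π_3 + 1/6·π_4
  π_3 = 1/6·π_0 + 1/6·π_1 + 1/3·π_2 + 1/6·π_3 + 1/6·π_4
  normalize: π_0 + π_1 + π_2 + π_3 + π_4 = 1
Solving the linear system gives exactly π = [85/422, 1671/9284, 929/4642, 1857/9284, 507/2321].

π = [0.2014, 0.1800, 0.2001, 0.2000, 0.2184]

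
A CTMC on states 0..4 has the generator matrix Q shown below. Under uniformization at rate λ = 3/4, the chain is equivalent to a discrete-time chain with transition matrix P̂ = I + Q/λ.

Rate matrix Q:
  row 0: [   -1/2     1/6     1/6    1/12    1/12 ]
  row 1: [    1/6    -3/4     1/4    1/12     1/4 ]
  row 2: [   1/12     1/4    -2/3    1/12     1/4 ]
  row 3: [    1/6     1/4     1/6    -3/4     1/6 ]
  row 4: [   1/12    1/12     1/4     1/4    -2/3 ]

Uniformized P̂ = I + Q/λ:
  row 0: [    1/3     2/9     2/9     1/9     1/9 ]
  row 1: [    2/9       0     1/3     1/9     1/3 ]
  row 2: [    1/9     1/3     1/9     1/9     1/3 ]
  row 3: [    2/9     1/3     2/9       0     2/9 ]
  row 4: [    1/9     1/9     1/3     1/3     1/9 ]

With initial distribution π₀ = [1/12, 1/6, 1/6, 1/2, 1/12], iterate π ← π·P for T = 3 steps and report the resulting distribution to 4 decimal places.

π = [0.1906, 0.2037, 0.2388, 0.1440, 0.2229]

t=0: π = [0.0833, 0.1667, 0.1667, 0.5000, 0.0833]
t=1: π = [0.2037, 0.2500, 0.2315, 0.0741, 0.2407]
t=2: π = [0.1924, 0.1739, 0.2510, 0.1564, 0.2263]
t=3: π = [0.1906, 0.2037, 0.2388, 0.1440, 0.2229]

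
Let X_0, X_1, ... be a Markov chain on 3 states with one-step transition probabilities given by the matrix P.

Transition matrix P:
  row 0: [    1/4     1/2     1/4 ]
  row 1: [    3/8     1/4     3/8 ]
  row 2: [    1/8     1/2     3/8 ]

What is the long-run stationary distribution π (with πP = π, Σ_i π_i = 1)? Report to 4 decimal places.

Balance equations π_j = Σ_i π_i·P[i][j]:
  π_0 = 1/4·π_0 + 3/8·π_1 + 1/8·π_2
  π_1 = 1/2·π_0 + 1/4·π_1 + 1/2·π_2
  normalize: π_0 + π_1 + π_2 = 1
Solving the linear system gives exactly π = [9/35, 2/5, 12/35].

π = [0.2571, 0.4000, 0.3429]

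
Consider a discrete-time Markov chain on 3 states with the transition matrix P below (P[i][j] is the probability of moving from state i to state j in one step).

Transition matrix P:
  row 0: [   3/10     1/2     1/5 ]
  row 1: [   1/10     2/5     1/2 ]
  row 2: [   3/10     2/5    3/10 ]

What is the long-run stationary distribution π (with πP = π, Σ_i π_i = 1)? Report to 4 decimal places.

Balance equations π_j = Σ_i π_i·P[i][j]:
  π_0 = 3/10·π_0 + 1/10·π_1 + 3/10·π_2
  π_1 = 1/2·π_0 + 2/5·π_1 + 2/5·π_2
  normalize: π_0 + π_1 + π_2 = 1
Solving the linear system gives exactly π = [11/51, 43/102, 37/102].

π = [0.2157, 0.4216, 0.3627]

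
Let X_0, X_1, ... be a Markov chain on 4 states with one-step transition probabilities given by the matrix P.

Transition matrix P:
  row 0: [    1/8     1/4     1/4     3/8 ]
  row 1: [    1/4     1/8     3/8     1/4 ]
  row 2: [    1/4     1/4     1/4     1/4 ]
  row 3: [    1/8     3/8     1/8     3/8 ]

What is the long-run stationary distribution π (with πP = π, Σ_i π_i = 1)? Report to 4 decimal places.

π = [0.1875, 0.2569, 0.2431, 0.3125]

Balance equations π_j = Σ_i π_i·P[i][j]:
  π_0 = 1/8·π_0 + 1/4·π_1 + 1/4·π_2 + 1/8·π_3
  π_1 = 1/4·π_0 + 1/8·π_1 + 1/4·π_2 + 3/8·π_3
  π_2 = 1/4·π_0 + 3/8·π_1 + 1/4·π_2 + 1/8·π_3
  normalize: π_0 + π_1 + π_2 + π_3 = 1
Solving the linear system gives exactly π = [3/16, 37/144, 35/144, 5/16].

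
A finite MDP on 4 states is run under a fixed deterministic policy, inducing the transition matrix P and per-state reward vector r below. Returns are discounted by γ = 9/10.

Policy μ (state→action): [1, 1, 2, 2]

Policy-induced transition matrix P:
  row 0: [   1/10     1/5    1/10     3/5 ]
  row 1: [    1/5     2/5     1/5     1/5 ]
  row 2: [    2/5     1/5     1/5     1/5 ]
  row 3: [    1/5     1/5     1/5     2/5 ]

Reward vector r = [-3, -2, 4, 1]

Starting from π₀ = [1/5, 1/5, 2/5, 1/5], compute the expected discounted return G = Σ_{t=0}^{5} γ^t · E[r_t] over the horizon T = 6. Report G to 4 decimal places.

t=0: π = [0.2000, 0.2000, 0.4000, 0.2000], E[r] = 0.8000, γ^t·E[r] = 0.800000, running G = 0.800000
t=1: π = [0.2600, 0.2400, 0.1800, 0.3200], E[r] = -0.2200, γ^t·E[r] = -0.198000, running G = 0.602000
t=2: π = [0.2100, 0.2480, 0.1740, 0.3680], E[r] = -0.0620, γ^t·E[r] = -0.050220, running G = 0.551780
t=3: π = [0.2138, 0.2496, 0.1790, 0.3576], E[r] = -0.0670, γ^t·E[r] = -0.048843, running G = 0.502937
t=4: π = [0.2144, 0.2499, 0.1786, 0.3570], E[r] = -0.0716, γ^t·E[r] = -0.046964, running G = 0.455973
t=5: π = [0.2143, 0.2500, 0.1786, 0.3572], E[r] = -0.0714, γ^t·E[r] = -0.042165, running G = 0.413809

G = 0.4138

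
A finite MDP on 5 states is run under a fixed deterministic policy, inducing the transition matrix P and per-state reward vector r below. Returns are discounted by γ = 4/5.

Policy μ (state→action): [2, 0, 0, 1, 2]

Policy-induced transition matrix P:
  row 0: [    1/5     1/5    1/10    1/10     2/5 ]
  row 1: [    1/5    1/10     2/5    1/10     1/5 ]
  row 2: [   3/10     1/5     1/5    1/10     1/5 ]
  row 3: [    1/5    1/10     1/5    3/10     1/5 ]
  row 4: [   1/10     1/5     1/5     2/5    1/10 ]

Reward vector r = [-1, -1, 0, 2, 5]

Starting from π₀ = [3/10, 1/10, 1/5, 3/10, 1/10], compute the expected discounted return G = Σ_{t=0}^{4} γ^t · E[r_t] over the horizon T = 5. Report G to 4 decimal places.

t=0: π = [0.3000, 0.1000, 0.2000, 0.3000, 0.1000], E[r] = 0.7000, γ^t·E[r] = 0.700000, running G = 0.700000
t=1: π = [0.2100, 0.1600, 0.1900, 0.1900, 0.2500], E[r] = 1.2600, γ^t·E[r] = 1.008000, running G = 1.708000
t=2: π = [0.1940, 0.1650, 0.2110, 0.2130, 0.2170], E[r] = 1.1520, γ^t·E[r] = 0.737280, running G = 2.445280
t=3: π = [0.1994, 0.1622, 0.2136, 0.2077, 0.2171], E[r] = 1.1393, γ^t·E[r] = 0.583322, running G = 3.028602
t=4: π = [0.1997, 0.1630, 0.2125, 0.2067, 0.2182], E[r] = 1.1415, γ^t·E[r] = 0.467571, running G = 3.496172

G = 3.4962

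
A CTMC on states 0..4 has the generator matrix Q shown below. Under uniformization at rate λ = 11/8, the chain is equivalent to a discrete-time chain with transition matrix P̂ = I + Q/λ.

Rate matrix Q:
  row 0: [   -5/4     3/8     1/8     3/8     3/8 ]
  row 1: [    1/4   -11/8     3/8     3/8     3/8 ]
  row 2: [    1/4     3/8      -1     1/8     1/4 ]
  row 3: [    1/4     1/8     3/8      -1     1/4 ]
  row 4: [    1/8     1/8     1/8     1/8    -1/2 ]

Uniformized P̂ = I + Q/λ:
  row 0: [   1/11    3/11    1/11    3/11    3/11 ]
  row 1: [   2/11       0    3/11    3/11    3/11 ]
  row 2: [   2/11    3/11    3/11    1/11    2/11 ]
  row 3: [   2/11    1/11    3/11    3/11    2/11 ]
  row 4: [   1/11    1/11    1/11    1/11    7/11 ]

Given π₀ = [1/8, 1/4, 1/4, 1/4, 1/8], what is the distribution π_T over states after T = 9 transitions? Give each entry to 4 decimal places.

t=0: π = [0.1250, 0.2500, 0.2500, 0.2500, 0.1250]
t=1: π = [0.1591, 0.1364, 0.2273, 0.2045, 0.2727]
t=2: π = [0.1426, 0.1488, 0.1942, 0.1818, 0.3326]
t=3: π = [0.1386, 0.1386, 0.1863, 0.1769, 0.3595]
t=4: π = [0.1365, 0.1374, 0.1822, 0.1735, 0.3704]
t=5: π = [0.1357, 0.1364, 0.1806, 0.1723, 0.3751]
t=6: π = [0.1354, 0.1360, 0.1798, 0.1717, 0.3771]
t=7: π = [0.1352, 0.1359, 0.1796, 0.1715, 0.3779]
t=8: π = [0.1352, 0.1358, 0.1794, 0.1714, 0.3782]
t=9: π = [0.1351, 0.1358, 0.1794, 0.1713, 0.3784]

π = [0.1351, 0.1358, 0.1794, 0.1713, 0.3784]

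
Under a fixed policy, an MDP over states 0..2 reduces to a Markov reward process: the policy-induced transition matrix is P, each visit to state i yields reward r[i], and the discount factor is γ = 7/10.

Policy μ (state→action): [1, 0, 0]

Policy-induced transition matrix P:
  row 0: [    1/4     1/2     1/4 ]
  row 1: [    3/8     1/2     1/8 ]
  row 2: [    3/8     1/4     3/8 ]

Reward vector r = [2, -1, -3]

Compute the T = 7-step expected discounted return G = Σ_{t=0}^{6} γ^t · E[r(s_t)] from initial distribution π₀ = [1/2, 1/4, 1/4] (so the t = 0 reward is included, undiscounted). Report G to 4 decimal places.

G = -0.9996

t=0: π = [0.5000, 0.2500, 0.2500], E[r] = 0.0000, γ^t·E[r] = 0.000000, running G = 0.000000
t=1: π = [0.3125, 0.4375, 0.2500], E[r] = -0.5625, γ^t·E[r] = -0.393750, running G = -0.393750
t=2: π = [0.3359, 0.4375, 0.2266], E[r] = -0.4453, γ^t·E[r] = -0.218203, running G = -0.611953
t=3: π = [0.3330, 0.4434, 0.2236], E[r] = -0.4482, γ^t·E[r] = -0.153747, running G = -0.765700
t=4: π = [0.3334, 0.4441, 0.2225], E[r] = -0.4449, γ^t·E[r] = -0.106832, running G = -0.872532
t=5: π = [0.3333, 0.4444, 0.2223], E[r] = -0.4446, γ^t·E[r] = -0.074728, running G = -0.947260
t=6: π = [0.3333, 0.4444, 0.2222], E[r] = -0.4445, γ^t·E[r] = -0.052293, running G = -0.999553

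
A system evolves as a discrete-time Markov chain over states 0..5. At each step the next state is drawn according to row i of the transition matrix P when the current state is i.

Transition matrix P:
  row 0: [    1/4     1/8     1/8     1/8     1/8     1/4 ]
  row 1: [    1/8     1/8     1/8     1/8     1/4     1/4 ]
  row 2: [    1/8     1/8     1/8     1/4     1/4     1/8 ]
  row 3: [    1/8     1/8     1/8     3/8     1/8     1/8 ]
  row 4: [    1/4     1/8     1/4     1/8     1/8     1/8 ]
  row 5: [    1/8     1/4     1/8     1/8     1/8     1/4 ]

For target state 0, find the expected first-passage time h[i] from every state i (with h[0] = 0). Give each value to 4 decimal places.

First-step conditioning: h[0] = 0; for i ≠ 0, h[i] = 1 + Σ_k P[i][k]·h[k].
  h[1] = 1 + 1/8·h[1] + 1/8·h[2] + 1/8·h[3] + 1/4·h[4] + 1/4·h[5]
  h[2] = 1 + 1/8·h[1] + 1/8·h[2] + 1/4·h[3] + 1/4·h[4] + 1/8·h[5]
  h[3] = 1 + 1/8·h[1] + 1/8·h[2] + 3/8·h[3] + 1/8·h[4] + 1/8·h[5]
  h[4] = 1 + 1/8·h[1] + 1/4·h[2] + 1/8·h[3] + 1/8·h[4] + 1/8·h[5]
  h[5] = 1 + 1/4·h[1] + 1/8·h[2] + 1/8·h[3] + 1/8·h[4] + 1/4·h[5]
Solving the 5×5 linear system over states ≠ 0 gives exactly h = [0, 3409/503, 3410/503, 3465/503, 3025/503, 3457/503] (h[0] = 0 is the target).

h = [0.0000, 6.7773, 6.7793, 6.8887, 6.0139, 6.8728]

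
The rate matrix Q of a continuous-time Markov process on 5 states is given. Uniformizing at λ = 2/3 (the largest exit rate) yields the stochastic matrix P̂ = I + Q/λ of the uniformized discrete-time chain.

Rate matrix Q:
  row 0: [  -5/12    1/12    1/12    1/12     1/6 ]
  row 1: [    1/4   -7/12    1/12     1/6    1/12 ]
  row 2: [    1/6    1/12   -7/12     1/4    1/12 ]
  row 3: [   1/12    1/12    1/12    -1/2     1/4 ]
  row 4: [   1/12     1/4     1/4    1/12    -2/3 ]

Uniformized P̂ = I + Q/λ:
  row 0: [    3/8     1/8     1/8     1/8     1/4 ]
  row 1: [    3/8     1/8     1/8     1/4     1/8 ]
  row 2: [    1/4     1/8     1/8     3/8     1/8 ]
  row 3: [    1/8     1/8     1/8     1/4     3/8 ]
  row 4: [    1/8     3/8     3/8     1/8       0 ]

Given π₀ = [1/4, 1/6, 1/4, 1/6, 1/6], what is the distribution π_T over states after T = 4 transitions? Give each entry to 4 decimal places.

π = [0.2528, 0.1716, 0.1716, 0.2169, 0.1870]

t=0: π = [0.2500, 0.1667, 0.2500, 0.1667, 0.1667]
t=1: π = [0.2604, 0.1667, 0.1667, 0.2292, 0.1771]
t=2: π = [0.2526, 0.1693, 0.1693, 0.2161, 0.1927]
t=3: π = [0.2516, 0.1732, 0.1732, 0.2155, 0.1865]
t=4: π = [0.2528, 0.1716, 0.1716, 0.2169, 0.1870]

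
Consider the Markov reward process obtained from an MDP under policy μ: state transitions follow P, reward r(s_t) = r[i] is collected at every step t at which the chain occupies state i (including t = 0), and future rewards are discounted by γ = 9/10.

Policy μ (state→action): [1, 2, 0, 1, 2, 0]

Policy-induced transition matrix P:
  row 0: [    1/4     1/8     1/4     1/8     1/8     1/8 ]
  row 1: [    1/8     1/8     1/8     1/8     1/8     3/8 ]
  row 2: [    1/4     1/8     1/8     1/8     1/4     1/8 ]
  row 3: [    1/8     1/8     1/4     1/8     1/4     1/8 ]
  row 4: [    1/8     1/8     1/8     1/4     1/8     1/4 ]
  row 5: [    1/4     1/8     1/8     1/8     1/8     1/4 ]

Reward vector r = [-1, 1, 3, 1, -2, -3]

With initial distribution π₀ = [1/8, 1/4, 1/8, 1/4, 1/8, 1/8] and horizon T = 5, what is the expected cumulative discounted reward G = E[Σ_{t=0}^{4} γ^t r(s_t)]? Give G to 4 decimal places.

t=0: π = [0.1250, 0.2500, 0.1250, 0.2500, 0.1250, 0.1250], E[r] = 0.1250, γ^t·E[r] = 0.125000, running G = 0.125000
t=1: π = [0.1719, 0.1250, 0.1719, 0.1406, 0.1719, 0.2188], E[r] = -0.3906, γ^t·E[r] = -0.351563, running G = -0.226563
t=2: π = [0.1953, 0.1250, 0.1641, 0.1465, 0.1641, 0.2051], E[r] = -0.3750, γ^t·E[r] = -0.303750, running G = -0.530313
t=3: π = [0.1956, 0.1250, 0.1677, 0.1455, 0.1638, 0.2024], E[r] = -0.3567, γ^t·E[r] = -0.260027, running G = -0.790339
t=4: π = [0.1957, 0.1250, 0.1676, 0.1455, 0.1642, 0.2020], E[r] = -0.3567, γ^t·E[r] = -0.234044, running G = -1.024383

G = -1.0244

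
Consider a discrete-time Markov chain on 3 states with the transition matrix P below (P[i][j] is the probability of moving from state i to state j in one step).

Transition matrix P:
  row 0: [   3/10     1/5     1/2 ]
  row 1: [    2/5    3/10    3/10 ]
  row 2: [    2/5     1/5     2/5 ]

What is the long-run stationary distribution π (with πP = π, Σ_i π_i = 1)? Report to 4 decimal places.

Balance equations π_j = Σ_i π_i·P[i][j]:
  π_0 = 3/10·π_0 + 2/5·π_1 + 2/5·π_2
  π_1 = 1/5·π_0 + 3/10·π_1 + 1/5·π_2
  normalize: π_0 + π_1 + π_2 = 1
Solving the linear system gives exactly π = [4/11, 2/9, 41/99].

π = [0.3636, 0.2222, 0.4141]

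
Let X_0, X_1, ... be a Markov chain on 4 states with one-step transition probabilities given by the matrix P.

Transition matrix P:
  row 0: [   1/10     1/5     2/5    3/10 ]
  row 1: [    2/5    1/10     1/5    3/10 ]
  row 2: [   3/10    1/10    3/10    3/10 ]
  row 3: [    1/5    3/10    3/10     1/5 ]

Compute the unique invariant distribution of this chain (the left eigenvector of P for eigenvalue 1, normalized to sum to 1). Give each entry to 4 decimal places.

Balance equations π_j = Σ_i π_i·P[i][j]:
  π_0 = 1/10·π_0 + 2/5·π_1 + 3/10·π_2 + 1/5·π_3
  π_1 = 1/5·π_0 + 1/10·π_1 + 1/10·π_2 + 3/10·π_3
  π_2 = 2/5·π_0 + 1/5·π_1 + 3/10·π_2 + 3/10·π_3
  normalize: π_0 + π_1 + π_2 + π_3 = 1
Solving the linear system gives exactly π = [317/1309, 234/1309, 401/1309, 3/11].

π = [0.2422, 0.1788, 0.3063, 0.2727]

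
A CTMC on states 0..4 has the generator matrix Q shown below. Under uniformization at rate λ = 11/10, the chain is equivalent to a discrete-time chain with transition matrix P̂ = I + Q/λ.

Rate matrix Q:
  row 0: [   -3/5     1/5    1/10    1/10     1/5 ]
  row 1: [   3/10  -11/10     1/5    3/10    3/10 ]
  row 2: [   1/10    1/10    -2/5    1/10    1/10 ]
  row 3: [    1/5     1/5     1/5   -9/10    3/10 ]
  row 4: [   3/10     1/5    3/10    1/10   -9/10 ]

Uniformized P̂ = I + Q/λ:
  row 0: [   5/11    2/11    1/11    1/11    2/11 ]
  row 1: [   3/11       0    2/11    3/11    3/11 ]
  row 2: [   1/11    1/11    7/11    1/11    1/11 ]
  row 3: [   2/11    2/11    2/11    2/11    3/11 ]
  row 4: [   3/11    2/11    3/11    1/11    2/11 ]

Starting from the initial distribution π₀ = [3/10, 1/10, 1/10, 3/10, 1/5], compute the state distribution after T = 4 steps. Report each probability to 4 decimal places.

t=0: π = [0.3000, 0.1000, 0.1000, 0.3000, 0.2000]
t=1: π = [0.2818, 0.1545, 0.2182, 0.1364, 0.2091]
t=2: π = [0.2719, 0.1339, 0.2744, 0.1314, 0.1884]
t=3: π = [0.2603, 0.1325, 0.2989, 0.1272, 0.1810]
t=4: π = [0.2541, 0.1305, 0.3105, 0.1266, 0.1783]

π = [0.2541, 0.1305, 0.3105, 0.1266, 0.1783]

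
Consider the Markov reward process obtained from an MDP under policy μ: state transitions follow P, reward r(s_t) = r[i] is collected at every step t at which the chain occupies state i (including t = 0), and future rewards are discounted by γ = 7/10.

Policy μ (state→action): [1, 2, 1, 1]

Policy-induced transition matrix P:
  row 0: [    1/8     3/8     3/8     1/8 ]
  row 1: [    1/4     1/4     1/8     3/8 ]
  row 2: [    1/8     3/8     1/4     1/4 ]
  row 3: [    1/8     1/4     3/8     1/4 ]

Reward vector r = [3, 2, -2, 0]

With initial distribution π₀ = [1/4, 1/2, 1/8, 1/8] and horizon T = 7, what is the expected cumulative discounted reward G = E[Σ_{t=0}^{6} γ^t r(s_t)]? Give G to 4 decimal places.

G = 2.7411

t=0: π = [0.2500, 0.5000, 0.1250, 0.1250], E[r] = 1.5000, γ^t·E[r] = 1.500000, running G = 1.500000
t=1: π = [0.1875, 0.2969, 0.2344, 0.2813], E[r] = 0.6875, γ^t·E[r] = 0.481250, running G = 1.981250
t=2: π = [0.1621, 0.3027, 0.2715, 0.2637], E[r] = 0.5488, γ^t·E[r] = 0.268926, running G = 2.250176
t=3: π = [0.1628, 0.3042, 0.2654, 0.2676], E[r] = 0.5662, γ^t·E[r] = 0.194194, running G = 2.444369
t=4: π = [0.1630, 0.3035, 0.2658, 0.2677], E[r] = 0.5646, γ^t·E[r] = 0.135555, running G = 2.579924
t=5: π = [0.1629, 0.3036, 0.2659, 0.2676], E[r] = 0.5642, γ^t·E[r] = 0.094830, running G = 2.674754
t=6: π = [0.1630, 0.3036, 0.2659, 0.2676], E[r] = 0.5643, γ^t·E[r] = 0.066393, running G = 2.741148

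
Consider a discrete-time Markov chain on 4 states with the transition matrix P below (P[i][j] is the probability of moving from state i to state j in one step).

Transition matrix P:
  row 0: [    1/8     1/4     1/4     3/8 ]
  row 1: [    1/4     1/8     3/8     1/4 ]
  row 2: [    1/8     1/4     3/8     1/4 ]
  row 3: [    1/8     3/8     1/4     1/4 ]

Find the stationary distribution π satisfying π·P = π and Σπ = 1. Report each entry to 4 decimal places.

π = [0.1565, 0.2522, 0.3217, 0.2696]

Balance equations π_j = Σ_i π_i·P[i][j]:
  π_0 = 1/8·π_0 + 1/4·π_1 + 1/8·π_2 + 1/8·π_3
  π_1 = 1/4·π_0 + 1/8·π_1 + 1/4·π_2 + 3/8·π_3
  π_2 = 1/4·π_0 + 3/8·π_1 + 3/8·π_2 + 1/4·π_3
  normalize: π_0 + π_1 + π_2 + π_3 = 1
Solving the linear system gives exactly π = [18/115, 29/115, 37/115, 31/115].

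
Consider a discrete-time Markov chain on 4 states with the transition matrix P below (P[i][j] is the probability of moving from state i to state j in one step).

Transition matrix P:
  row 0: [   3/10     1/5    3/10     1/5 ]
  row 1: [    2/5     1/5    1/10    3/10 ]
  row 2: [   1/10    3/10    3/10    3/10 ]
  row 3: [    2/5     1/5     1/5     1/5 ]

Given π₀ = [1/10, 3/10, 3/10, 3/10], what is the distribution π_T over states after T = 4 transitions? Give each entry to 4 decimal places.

t=0: π = [0.1000, 0.3000, 0.3000, 0.3000]
t=1: π = [0.3000, 0.2300, 0.2100, 0.2600]
t=2: π = [0.3070, 0.2210, 0.2280, 0.2440]
t=3: π = [0.3009, 0.2228, 0.2314, 0.2449]
t=4: π = [0.3005, 0.2231, 0.2310, 0.2454]

π = [0.3005, 0.2231, 0.2310, 0.2454]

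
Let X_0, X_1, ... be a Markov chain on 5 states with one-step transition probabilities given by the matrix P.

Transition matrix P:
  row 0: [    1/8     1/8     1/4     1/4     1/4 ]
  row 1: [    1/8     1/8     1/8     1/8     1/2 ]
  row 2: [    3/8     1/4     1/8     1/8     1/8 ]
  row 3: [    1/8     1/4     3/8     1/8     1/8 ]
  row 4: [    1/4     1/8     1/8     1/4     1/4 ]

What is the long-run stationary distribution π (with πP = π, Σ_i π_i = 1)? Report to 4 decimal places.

Balance equations π_j = Σ_i π_i·P[i][j]:
  π_0 = 1/8·π_0 + 1/8·π_1 + 3/8·π_2 + 1/8·π_3 + 1/4·π_4
  π_1 = 1/8·π_0 + 1/8·π_1 + 1/4·π_2 + 1/4·π_3 + 1/8·π_4
  π_2 = 1/4·π_0 + 1/8·π_1 + 1/8·π_2 + 3/8·π_3 + 1/8·π_4
  π_3 = 1/4·π_0 + 1/8·π_1 + 1/8·π_2 + 1/8·π_3 + 1/4·π_4
  normalize: π_0 + π_1 + π_2 + π_3 + π_4 = 1
Solving the linear system gives exactly π = [547/2672, 115/668, 1047/5344, 969/5344, 657/2672].

π = [0.2047, 0.1722, 0.1959, 0.1813, 0.2459]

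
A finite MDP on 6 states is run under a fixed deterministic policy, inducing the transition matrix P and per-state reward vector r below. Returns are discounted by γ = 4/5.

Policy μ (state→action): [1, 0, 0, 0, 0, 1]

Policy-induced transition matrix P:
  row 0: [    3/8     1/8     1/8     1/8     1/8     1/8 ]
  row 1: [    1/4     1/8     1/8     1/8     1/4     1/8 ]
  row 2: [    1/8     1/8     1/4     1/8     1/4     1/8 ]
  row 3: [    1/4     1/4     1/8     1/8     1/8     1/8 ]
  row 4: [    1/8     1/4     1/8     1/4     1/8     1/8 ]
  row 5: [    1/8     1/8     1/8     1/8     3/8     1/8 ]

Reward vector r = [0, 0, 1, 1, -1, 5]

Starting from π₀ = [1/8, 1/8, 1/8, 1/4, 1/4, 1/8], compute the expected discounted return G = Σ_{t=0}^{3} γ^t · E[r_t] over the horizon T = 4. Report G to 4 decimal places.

G = 2.1674

t=0: π = [0.1250, 0.1250, 0.1250, 0.2500, 0.2500, 0.1250], E[r] = 0.7500, γ^t·E[r] = 0.750000, running G = 0.750000
t=1: π = [0.2031, 0.1875, 0.1406, 0.1563, 0.1875, 0.1250], E[r] = 0.7344, γ^t·E[r] = 0.587500, running G = 1.337500
t=2: π = [0.2188, 0.1680, 0.1426, 0.1484, 0.1973, 0.1250], E[r] = 0.7188, γ^t·E[r] = 0.460000, running G = 1.797500
t=3: π = [0.2192, 0.1682, 0.1428, 0.1497, 0.1951, 0.1250], E[r] = 0.7224, γ^t·E[r] = 0.369875, running G = 2.167375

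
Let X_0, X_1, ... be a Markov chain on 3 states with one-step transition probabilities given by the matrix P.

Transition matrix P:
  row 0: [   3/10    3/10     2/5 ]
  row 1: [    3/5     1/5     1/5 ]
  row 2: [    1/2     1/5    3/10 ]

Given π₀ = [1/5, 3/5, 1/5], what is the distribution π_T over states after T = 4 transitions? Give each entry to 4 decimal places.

t=0: π = [0.2000, 0.6000, 0.2000]
t=1: π = [0.5200, 0.2200, 0.2600]
t=2: π = [0.4180, 0.2520, 0.3300]
t=3: π = [0.4416, 0.2418, 0.3166]
t=4: π = [0.4359, 0.2442, 0.3200]

π = [0.4359, 0.2442, 0.3200]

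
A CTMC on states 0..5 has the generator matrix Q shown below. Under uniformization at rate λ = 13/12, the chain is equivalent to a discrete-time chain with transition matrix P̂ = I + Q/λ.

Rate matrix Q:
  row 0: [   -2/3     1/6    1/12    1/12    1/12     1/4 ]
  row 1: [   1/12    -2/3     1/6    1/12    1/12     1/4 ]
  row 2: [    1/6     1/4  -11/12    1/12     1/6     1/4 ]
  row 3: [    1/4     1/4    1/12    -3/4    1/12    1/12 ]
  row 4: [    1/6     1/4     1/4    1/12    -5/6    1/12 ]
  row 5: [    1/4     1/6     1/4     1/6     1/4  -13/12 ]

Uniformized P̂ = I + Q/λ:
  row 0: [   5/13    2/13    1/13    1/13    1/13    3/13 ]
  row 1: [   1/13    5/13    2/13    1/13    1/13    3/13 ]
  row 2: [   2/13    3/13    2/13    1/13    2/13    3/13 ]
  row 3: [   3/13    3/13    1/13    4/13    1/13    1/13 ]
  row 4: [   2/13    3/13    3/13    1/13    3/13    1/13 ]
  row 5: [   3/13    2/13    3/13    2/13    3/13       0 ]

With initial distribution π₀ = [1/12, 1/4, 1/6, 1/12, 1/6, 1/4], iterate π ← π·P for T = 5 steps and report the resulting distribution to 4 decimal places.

π = [0.2030, 0.2401, 0.1517, 0.1156, 0.1332, 0.1564]

t=0: π = [0.0833, 0.2500, 0.1667, 0.0833, 0.1667, 0.2500]
t=1: π = [0.1795, 0.2436, 0.1731, 0.1154, 0.1538, 0.1346]
t=2: π = [0.1958, 0.2441, 0.1534, 0.1139, 0.1346, 0.1583]
t=3: π = [0.2012, 0.2411, 0.1526, 0.1154, 0.1338, 0.1560]
t=4: π = [0.2026, 0.2404, 0.1518, 0.1156, 0.1332, 0.1564]
t=5: π = [0.2030, 0.2401, 0.1517, 0.1156, 0.1332, 0.1564]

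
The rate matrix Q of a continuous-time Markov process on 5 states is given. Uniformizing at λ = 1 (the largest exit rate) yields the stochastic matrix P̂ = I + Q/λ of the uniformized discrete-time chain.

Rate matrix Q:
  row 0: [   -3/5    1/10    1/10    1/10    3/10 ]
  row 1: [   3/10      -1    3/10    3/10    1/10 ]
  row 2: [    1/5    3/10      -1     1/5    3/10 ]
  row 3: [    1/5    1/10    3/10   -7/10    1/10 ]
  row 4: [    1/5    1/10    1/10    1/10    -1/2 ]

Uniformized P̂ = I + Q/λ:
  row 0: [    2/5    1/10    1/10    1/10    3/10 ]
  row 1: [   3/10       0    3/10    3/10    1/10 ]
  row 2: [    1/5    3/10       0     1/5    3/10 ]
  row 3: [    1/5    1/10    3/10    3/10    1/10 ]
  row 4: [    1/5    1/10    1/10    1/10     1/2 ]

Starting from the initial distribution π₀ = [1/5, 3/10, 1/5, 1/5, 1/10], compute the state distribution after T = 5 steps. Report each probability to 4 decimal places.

π = [0.2647, 0.1170, 0.1438, 0.1726, 0.3018]

t=0: π = [0.2000, 0.3000, 0.2000, 0.2000, 0.1000]
t=1: π = [0.2700, 0.1100, 0.1800, 0.2200, 0.2200]
t=2: π = [0.2650, 0.1250, 0.1480, 0.1840, 0.2780]
t=3: π = [0.2655, 0.1171, 0.1470, 0.1766, 0.2938]
t=4: π = [0.2648, 0.1177, 0.1440, 0.1734, 0.3000]
t=5: π = [0.2647, 0.1170, 0.1438, 0.1726, 0.3018]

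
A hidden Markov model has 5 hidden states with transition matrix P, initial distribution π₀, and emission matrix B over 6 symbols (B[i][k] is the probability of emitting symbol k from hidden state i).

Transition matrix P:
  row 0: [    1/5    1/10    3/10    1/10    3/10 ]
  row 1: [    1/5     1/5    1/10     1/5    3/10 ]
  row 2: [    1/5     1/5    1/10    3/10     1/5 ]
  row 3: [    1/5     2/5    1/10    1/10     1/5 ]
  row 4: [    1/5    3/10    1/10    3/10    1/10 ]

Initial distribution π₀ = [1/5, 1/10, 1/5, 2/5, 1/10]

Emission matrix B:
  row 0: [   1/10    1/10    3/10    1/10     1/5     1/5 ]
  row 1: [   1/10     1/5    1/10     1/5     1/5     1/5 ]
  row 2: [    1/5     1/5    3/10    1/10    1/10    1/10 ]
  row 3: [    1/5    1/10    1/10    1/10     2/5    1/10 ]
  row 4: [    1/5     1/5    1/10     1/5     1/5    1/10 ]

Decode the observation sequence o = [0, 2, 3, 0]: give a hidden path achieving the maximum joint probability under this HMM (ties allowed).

path = [3, 0, 4, 3]

t=0: δ = [2.000e-02, 1.000e-02, 4.000e-02, 8.000e-02, 2.000e-02]  (obs o_0=0)
t=1: δ = [4.800e-03, 3.200e-03, 2.400e-03, 1.200e-03, 1.600e-03]  ψ = [3, 3, 3, 2, 3]  (obs o_1=2)
t=2: δ = [9.600e-05, 1.280e-04, 1.440e-04, 7.200e-05, 2.880e-04]  ψ = [0, 1, 0, 2, 0]  (obs o_2=3)
t=3: δ = [5.760e-06, 8.640e-06, 5.760e-06, 1.728e-05, 7.680e-06]  ψ = [4, 4, 0, 4, 1]  (obs o_3=0)
backtrack: best end state = 3; path = [3, 0, 4, 3]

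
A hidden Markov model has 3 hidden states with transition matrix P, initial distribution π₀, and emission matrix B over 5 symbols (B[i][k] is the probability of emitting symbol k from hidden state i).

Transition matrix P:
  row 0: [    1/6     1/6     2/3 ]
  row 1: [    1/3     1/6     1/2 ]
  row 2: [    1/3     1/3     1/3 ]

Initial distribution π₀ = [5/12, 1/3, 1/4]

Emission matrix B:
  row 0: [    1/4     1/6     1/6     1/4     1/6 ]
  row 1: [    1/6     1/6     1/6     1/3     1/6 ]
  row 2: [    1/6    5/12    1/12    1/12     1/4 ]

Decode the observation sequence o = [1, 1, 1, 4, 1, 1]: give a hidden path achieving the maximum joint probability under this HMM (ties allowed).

path = [0, 2, 2, 0, 2, 2]

t=0: δ = [6.944e-02, 5.556e-02, 1.042e-01]  (obs o_0=1)
t=1: δ = [5.787e-03, 5.787e-03, 1.929e-02]  ψ = [2, 2, 0]  (obs o_1=1)
t=2: δ = [1.072e-03, 1.072e-03, 2.679e-03]  ψ = [2, 2, 2]  (obs o_2=1)
t=3: δ = [1.488e-04, 1.488e-04, 2.233e-04]  ψ = [2, 2, 2]  (obs o_3=4)
t=4: δ = [1.240e-05, 1.240e-05, 4.135e-05]  ψ = [2, 2, 0]  (obs o_4=1)
t=5: δ = [2.297e-06, 2.297e-06, 5.742e-06]  ψ = [2, 2, 2]  (obs o_5=1)
backtrack: best end state = 2; path = [0, 2, 2, 0, 2, 2]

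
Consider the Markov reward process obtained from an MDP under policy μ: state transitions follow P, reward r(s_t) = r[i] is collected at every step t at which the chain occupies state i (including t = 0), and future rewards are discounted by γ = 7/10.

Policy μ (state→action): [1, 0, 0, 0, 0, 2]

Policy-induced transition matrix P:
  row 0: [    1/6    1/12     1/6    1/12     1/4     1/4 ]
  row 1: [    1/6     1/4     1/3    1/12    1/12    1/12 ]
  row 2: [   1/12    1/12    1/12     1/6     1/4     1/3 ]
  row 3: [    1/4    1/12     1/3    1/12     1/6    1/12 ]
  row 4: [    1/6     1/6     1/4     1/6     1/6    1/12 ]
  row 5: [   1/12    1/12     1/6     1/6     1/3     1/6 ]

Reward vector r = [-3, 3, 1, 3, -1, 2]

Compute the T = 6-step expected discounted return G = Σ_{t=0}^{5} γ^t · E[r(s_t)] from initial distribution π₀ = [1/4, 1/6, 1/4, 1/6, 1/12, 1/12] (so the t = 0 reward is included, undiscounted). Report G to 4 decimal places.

G = 1.8652

t=0: π = [0.2500, 0.1667, 0.2500, 0.1667, 0.0833, 0.0833], E[r] = 0.5833, γ^t·E[r] = 0.583333, running G = 0.583333
t=1: π = [0.1528, 0.1181, 0.2083, 0.1181, 0.2083, 0.1944], E[r] = 0.6389, γ^t·E[r] = 0.447222, running G = 1.030556
t=2: π = [0.1429, 0.1204, 0.2060, 0.1343, 0.2193, 0.1771], E[r] = 0.6759, γ^t·E[r] = 0.331204, running G = 1.361759
t=3: π = [0.1459, 0.1217, 0.2102, 0.1335, 0.2152, 0.1734], E[r] = 0.6697, γ^t·E[r] = 0.229692, running G = 1.591451
t=4: π = [0.1458, 0.1215, 0.2096, 0.1332, 0.2151, 0.1747], E[r] = 0.6707, γ^t·E[r] = 0.161038, running G = 1.752490
t=5: π = [0.1457, 0.1215, 0.2096, 0.1333, 0.2153, 0.1746], E[r] = 0.6707, γ^t·E[r] = 0.112720, running G = 1.865210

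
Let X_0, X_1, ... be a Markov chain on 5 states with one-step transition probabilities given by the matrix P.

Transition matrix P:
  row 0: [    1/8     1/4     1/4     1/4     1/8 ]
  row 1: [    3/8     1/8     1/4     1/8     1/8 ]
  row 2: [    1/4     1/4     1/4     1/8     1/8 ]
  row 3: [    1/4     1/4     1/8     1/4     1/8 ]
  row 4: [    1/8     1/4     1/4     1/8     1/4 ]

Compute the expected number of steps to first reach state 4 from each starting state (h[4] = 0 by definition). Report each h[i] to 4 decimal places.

First-step conditioning: h[4] = 0; for i ≠ 4, h[i] = 1 + Σ_k P[i][k]·h[k].
  h[0] = 1 + 1/8·h[0] + 1/4·h[1] + 1/4·h[2] + 1/4·h[3]
  h[1] = 1 + 3/8·h[0] + 1/8·h[1] + 1/4·h[2] + 1/8·h[3]
  h[2] = 1 + 1/4·h[0] + 1/4·h[1] + 1/4·h[2] + 1/8·h[3]
  h[3] = 1 + 1/4·h[0] + 1/4·h[1] + 1/8·h[2] + 1/4·h[3]
Solving the 4×4 linear system over states ≠ 4 gives exactly h = [8, 8, 8, 8, 0] (h[4] = 0 is the target).

h = [8.0000, 8.0000, 8.0000, 8.0000, 0.0000]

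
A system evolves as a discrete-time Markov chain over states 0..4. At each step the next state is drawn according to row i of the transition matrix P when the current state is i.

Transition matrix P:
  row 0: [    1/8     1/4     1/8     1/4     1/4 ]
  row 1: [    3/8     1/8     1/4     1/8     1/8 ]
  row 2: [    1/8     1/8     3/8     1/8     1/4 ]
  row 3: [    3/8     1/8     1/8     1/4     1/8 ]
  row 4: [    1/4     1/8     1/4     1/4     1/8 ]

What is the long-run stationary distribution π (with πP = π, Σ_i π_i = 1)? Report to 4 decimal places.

Balance equations π_j = Σ_i π_i·P[i][j]:
  π_0 = 1/8·π_0 + 3/8·π_1 + 1/8·π_2 + 3/8·π_3 + 1/4·π_4
  π_1 = 1/4·π_0 + 1/8·π_1 + 1/8·π_2 + 1/8·π_3 + 1/8·π_4
  π_2 = 1/8·π_0 + 1/4·π_1 + 3/8·π_2 + 1/8·π_3 + 1/4·π_4
  π_3 = 1/4·π_0 + 1/8·π_1 + 1/8·π_2 + 1/4·π_3 + 1/4·π_4
  normalize: π_0 + π_1 + π_2 + π_3 + π_4 = 1
Solving the linear system gives exactly π = [911/3841, 594/3841, 856/3841, 779/3841, 701/3841].

π = [0.2372, 0.1546, 0.2229, 0.2028, 0.1825]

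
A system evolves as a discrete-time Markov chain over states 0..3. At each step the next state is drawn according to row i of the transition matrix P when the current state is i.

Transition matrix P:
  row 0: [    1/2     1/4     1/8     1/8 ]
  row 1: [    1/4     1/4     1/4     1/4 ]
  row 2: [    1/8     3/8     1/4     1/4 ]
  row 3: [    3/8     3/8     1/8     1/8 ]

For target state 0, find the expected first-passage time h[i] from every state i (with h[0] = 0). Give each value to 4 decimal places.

h = [0.0000, 4.0000, 4.5000, 3.5000]

First-step conditioning: h[0] = 0; for i ≠ 0, h[i] = 1 + Σ_k P[i][k]·h[k].
  h[1] = 1 + 1/4·h[1] + 1/4·h[2] + 1/4·h[3]
  h[2] = 1 + 3/8·h[1] + 1/4·h[2] + 1/4·h[3]
  h[3] = 1 + 3/8·h[1] + 1/8·h[2] + 1/8·h[3]
Solving the 3×3 linear system over states ≠ 0 gives exactly h = [0, 4, 9/2, 7/2] (h[0] = 0 is the target).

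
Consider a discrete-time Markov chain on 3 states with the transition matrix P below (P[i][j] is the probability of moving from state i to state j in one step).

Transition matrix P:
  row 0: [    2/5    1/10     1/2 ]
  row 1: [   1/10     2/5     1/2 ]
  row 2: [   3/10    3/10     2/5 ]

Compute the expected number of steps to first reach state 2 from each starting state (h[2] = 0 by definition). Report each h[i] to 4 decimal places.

h = [2.0000, 2.0000, 0.0000]

First-step conditioning: h[2] = 0; for i ≠ 2, h[i] = 1 + Σ_k P[i][k]·h[k].
  h[0] = 1 + 2/5·h[0] + 1/10·h[1]
  h[1] = 1 + 1/10·h[0] + 2/5·h[1]
Solving the 2×2 linear system over states ≠ 2 gives exactly h = [2, 2, 0] (h[2] = 0 is the target).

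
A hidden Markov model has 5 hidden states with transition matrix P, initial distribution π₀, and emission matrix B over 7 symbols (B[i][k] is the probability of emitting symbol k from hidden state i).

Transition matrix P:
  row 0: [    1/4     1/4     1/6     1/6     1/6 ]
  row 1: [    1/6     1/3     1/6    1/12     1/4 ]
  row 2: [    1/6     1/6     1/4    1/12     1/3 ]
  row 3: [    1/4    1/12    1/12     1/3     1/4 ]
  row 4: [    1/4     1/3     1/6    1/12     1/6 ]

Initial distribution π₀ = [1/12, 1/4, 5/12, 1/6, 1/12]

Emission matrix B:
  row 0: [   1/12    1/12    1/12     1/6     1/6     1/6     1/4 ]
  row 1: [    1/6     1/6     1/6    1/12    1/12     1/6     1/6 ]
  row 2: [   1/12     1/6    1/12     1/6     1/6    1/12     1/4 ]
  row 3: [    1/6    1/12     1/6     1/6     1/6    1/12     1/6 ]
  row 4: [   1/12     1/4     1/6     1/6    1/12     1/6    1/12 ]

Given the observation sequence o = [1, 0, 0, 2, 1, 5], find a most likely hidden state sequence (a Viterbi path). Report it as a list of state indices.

t=0: δ = [6.944e-03, 4.167e-02, 6.944e-02, 1.389e-02, 2.083e-02]  (obs o_0=1)
t=1: δ = [9.645e-04, 2.315e-03, 1.447e-03, 9.645e-04, 1.929e-03]  ψ = [2, 1, 2, 2, 2]  (obs o_1=0)
t=2: δ = [4.019e-05, 1.286e-04, 3.215e-05, 5.358e-05, 4.823e-05]  ψ = [4, 1, 1, 3, 1]  (obs o_2=0)
t=3: δ = [1.786e-06, 7.144e-06, 1.786e-06, 2.977e-06, 5.358e-06]  ψ = [1, 1, 1, 3, 1]  (obs o_3=2)
t=4: δ = [1.116e-07, 3.969e-07, 1.985e-07, 8.269e-08, 4.465e-07]  ψ = [4, 1, 1, 3, 1]  (obs o_4=1)
t=5: δ = [1.861e-08, 2.481e-08, 6.202e-09, 3.101e-09, 1.654e-08]  ψ = [4, 4, 4, 4, 1]  (obs o_5=5)
backtrack: best end state = 1; path = [1, 1, 1, 1, 4, 1]

path = [1, 1, 1, 1, 4, 1]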